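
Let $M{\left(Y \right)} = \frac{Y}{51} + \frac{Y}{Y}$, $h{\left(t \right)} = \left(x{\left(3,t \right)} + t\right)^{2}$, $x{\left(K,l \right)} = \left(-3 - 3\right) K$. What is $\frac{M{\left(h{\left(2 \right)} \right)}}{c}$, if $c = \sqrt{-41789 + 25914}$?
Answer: $- \frac{307 i \sqrt{635}}{161925} \approx - 0.047776 i$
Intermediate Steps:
$x{\left(K,l \right)} = - 6 K$
$c = 5 i \sqrt{635}$ ($c = \sqrt{-15875} = 5 i \sqrt{635} \approx 126.0 i$)
$h{\left(t \right)} = \left(-18 + t\right)^{2}$ ($h{\left(t \right)} = \left(\left(-6\right) 3 + t\right)^{2} = \left(-18 + t\right)^{2}$)
$M{\left(Y \right)} = 1 + \frac{Y}{51}$ ($M{\left(Y \right)} = Y \frac{1}{51} + 1 = \frac{Y}{51} + 1 = 1 + \frac{Y}{51}$)
$\frac{M{\left(h{\left(2 \right)} \right)}}{c} = \frac{1 + \frac{\left(-18 + 2\right)^{2}}{51}}{5 i \sqrt{635}} = \left(1 + \frac{\left(-16\right)^{2}}{51}\right) \left(- \frac{i \sqrt{635}}{3175}\right) = \left(1 + \frac{1}{51} \cdot 256\right) \left(- \frac{i \sqrt{635}}{3175}\right) = \left(1 + \frac{256}{51}\right) \left(- \frac{i \sqrt{635}}{3175}\right) = \frac{307 \left(- \frac{i \sqrt{635}}{3175}\right)}{51} = - \frac{307 i \sqrt{635}}{161925}$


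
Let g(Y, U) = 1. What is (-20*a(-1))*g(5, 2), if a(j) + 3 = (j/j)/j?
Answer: 80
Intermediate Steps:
a(j) = -3 + 1/j (a(j) = -3 + (j/j)/j = -3 + 1/j)
(-20*a(-1))*g(5, 2) = -20*(-3 + 1/(-1))*1 = -20*(-3 - 1)*1 = -20*(-4)*1 = 80*1 = 80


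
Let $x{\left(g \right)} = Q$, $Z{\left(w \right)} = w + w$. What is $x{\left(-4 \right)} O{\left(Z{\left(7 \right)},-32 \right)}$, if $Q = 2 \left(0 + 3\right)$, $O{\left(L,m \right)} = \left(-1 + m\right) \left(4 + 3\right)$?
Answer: $-1386$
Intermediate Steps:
$Z{\left(w \right)} = 2 w$
$O{\left(L,m \right)} = -7 + 7 m$ ($O{\left(L,m \right)} = \left(-1 + m\right) 7 = -7 + 7 m$)
$Q = 6$ ($Q = 2 \cdot 3 = 6$)
$x{\left(g \right)} = 6$
$x{\left(-4 \right)} O{\left(Z{\left(7 \right)},-32 \right)} = 6 \left(-7 + 7 \left(-32\right)\right) = 6 \left(-7 - 224\right) = 6 \left(-231\right) = -1386$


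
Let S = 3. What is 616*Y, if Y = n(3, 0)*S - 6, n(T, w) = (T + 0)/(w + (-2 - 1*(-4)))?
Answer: -924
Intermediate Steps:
n(T, w) = T/(2 + w) (n(T, w) = T/(w + (-2 + 4)) = T/(w + 2) = T/(2 + w))
Y = -3/2 (Y = (3/(2 + 0))*3 - 6 = (3/2)*3 - 6 = 9/2 - 6 = -3/2 ≈ -1.5000)
616*Y = 616*(-3/2) = -924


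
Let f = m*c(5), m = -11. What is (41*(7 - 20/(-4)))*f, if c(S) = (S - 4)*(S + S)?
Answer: -54120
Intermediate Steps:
c(S) = 2*S*(-4 + S) (c(S) = (-4 + S)*(2*S) = 2*S*(-4 + S))
f = -110 (f = -22*5*(-4 + 5) = -22*5 = -11*10 = -110)
(41*(7 - 20/(-4)))*f = (41*(7 - 20/(-4)))*(-110) = (41*(7 - 20*(-¼)))*(-110) = (41*(7 + 5))*(-110) = (41*12)*(-110) = 492*(-110) = -54120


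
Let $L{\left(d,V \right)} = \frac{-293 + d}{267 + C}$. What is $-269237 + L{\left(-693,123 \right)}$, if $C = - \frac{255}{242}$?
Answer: $- \frac{17328062695}{64359} \approx -2.6924 \cdot 10^{5}$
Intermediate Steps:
$C = - \frac{255}{242}$ ($C = \left(-255\right) \frac{1}{242} = - \frac{255}{242} \approx -1.0537$)
$L{\left(d,V \right)} = - \frac{70906}{64359} + \frac{242 d}{64359}$ ($L{\left(d,V \right)} = \frac{-293 + d}{267 - \frac{255}{242}} = \frac{-293 + d}{\frac{64359}{242}} = \left(-293 + d\right) \frac{242}{64359} = - \frac{70906}{64359} + \frac{242 d}{64359}$)
$-269237 + L{\left(-693,123 \right)} = -269237 + \left(- \frac{70906}{64359} + \frac{242}{64359} \left(-693\right)\right) = -269237 - \frac{238612}{64359} = - \frac{17328062695}{64359}$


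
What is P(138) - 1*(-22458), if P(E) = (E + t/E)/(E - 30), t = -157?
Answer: 334732919/14904 ≈ 22459.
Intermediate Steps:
P(E) = (E - 157/E)/(-30 + E) (P(E) = (E - 157/E)/(E - 30) = (E - 157/E)/(-30 + E))
P(138) - 1*(-22458) = (-157 + 138**2)/(138*(-30 + 138)) - 1*(-22458) = (1/138)*(-157 + 19044)/108 + 22458 = (1/138)*(1/108)*18887 + 22458 = 18887/14904 + 22458 = 334732919/14904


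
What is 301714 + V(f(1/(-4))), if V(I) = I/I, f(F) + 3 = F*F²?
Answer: 301715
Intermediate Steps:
f(F) = -3 + F³ (f(F) = -3 + F*F² = -3 + F³)
V(I) = 1
301714 + V(f(1/(-4))) = 301714 + 1 = 301715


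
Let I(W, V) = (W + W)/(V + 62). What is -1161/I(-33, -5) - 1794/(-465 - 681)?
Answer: 4219847/4202 ≈ 1004.2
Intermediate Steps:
I(W, V) = 2*W/(62 + V) (I(W, V) = (2*W)/(62 + V) = 2*W/(62 + V))
-1161/I(-33, -5) - 1794/(-465 - 681) = -1161/(2*(-33)/(62 - 5)) - 1794/(-465 - 681) = -1161/(2*(-33)/57) - 1794/(-1146) = -1161/(2*(-33)*(1/57)) - 1794*(-1/1146) = -1161/(-22/19) + 299/191 = -1161*(-19/22) + 299/191 = 22059/22 + 299/191 = 4219847/4202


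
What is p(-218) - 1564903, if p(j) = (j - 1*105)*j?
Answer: -1494489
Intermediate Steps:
p(j) = j*(-105 + j) (p(j) = (j - 105)*j = (-105 + j)*j = j*(-105 + j))
p(-218) - 1564903 = -218*(-105 - 218) - 1564903 = -218*(-323) - 1564903 = 70414 - 1564903 = -1494489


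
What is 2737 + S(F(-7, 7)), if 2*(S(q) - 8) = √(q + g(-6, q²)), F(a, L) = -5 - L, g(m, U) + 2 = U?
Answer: 2745 + √130/2 ≈ 2750.7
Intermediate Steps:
g(m, U) = -2 + U
S(q) = 8 + √(-2 + q + q²)/2 (S(q) = 8 + √(q + (-2 + q²))/2 = 8 + √(-2 + q + q²)/2)
2737 + S(F(-7, 7)) = 2737 + (8 + √(-2 + (-5 - 1*7) + (-5 - 1*7)²)/2) = 2737 + (8 + √(-2 + (-5 - 7) + (-5 - 7)²)/2) = 2737 + (8 + √(-2 - 12 + (-12)²)/2) = 2737 + (8 + √(-2 - 12 + 144)/2) = 2737 + (8 + √130/2) = 2745 + √130/2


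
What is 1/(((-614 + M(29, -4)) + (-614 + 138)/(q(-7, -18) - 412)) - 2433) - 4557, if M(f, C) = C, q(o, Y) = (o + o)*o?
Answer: -2181750490/478769 ≈ -4557.0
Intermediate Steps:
q(o, Y) = 2*o² (q(o, Y) = (2*o)*o = 2*o²)
1/(((-614 + M(29, -4)) + (-614 + 138)/(q(-7, -18) - 412)) - 2433) - 4557 = 1/(((-614 - 4) + (-614 + 138)/(2*(-7)² - 412)) - 2433) - 4557 = 1/((-618 - 476/(2*49 - 412)) - 2433) - 4557 = 1/((-618 - 476/(98 - 412)) - 2433) - 4557 = 1/((-618 - 476/(-314)) - 2433) - 4557 = 1/((-618 - 476*(-1/314)) - 2433) - 4557 = 1/((-618 + 238/157) - 2433) - 4557 = 1/(-96788/157 - 2433) - 4557 = 1/(-478769/157) - 4557 = -157/478769 - 4557 = -2181750490/478769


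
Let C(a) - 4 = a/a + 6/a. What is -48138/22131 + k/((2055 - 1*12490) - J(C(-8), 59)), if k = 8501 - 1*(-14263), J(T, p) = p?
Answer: -6228088/1433597 ≈ -4.3444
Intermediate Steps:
C(a) = 5 + 6/a (C(a) = 4 + (a/a + 6/a) = 4 + (1 + 6/a) = 5 + 6/a)
k = 22764 (k = 8501 + 14263 = 22764)
-48138/22131 + k/((2055 - 1*12490) - J(C(-8), 59)) = -48138/22131 + 22764/((2055 - 1*12490) - 1*59) = -48138*1/22131 + 22764/((2055 - 12490) - 59) = -16046/7377 + 22764/(-10435 - 59) = -16046/7377 + 22764/(-10494) = -16046/7377 + 22764*(-1/10494) = -16046/7377 - 3794/1749 = -6228088/1433597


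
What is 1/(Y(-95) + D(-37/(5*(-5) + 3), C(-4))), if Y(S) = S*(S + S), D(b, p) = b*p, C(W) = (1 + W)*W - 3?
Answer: 22/397433 ≈ 5.5355e-5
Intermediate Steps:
C(W) = -3 + W*(1 + W) (C(W) = W*(1 + W) - 3 = -3 + W*(1 + W))
Y(S) = 2*S² (Y(S) = S*(2*S) = 2*S²)
1/(Y(-95) + D(-37/(5*(-5) + 3), C(-4))) = 1/(2*(-95)² + (-37/(5*(-5) + 3))*(-3 - 4 + (-4)²)) = 1/(2*9025 + (-37/(-25 + 3))*(-3 - 4 + 16)) = 1/(18050 - 37/(-22)*9) = 1/(18050 - 37*(-1/22)*9) = 1/(18050 + (37/22)*9) = 1/(18050 + 333/22) = 1/(397433/22) = 22/397433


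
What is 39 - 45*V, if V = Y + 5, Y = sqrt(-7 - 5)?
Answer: -186 - 90*I*sqrt(3) ≈ -186.0 - 155.88*I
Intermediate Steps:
Y = 2*I*sqrt(3) (Y = sqrt(-12) = 2*I*sqrt(3) ≈ 3.4641*I)
V = 5 + 2*I*sqrt(3) (V = 2*I*sqrt(3) + 5 = 5 + 2*I*sqrt(3) ≈ 5.0 + 3.4641*I)
39 - 45*V = 39 - 45*(5 + 2*I*sqrt(3)) = 39 + (-225 - 90*I*sqrt(3)) = -186 - 90*I*sqrt(3)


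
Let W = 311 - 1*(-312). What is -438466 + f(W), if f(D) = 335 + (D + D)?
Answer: -436885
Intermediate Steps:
W = 623 (W = 311 + 312 = 623)
f(D) = 335 + 2*D
-438466 + f(W) = -438466 + (335 + 2*623) = -438466 + (335 + 1246) = -438466 + 1581 = -436885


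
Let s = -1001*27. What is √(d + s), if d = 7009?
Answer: I*√20018 ≈ 141.48*I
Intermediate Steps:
s = -27027
√(d + s) = √(7009 - 27027) = √(-20018) = I*√20018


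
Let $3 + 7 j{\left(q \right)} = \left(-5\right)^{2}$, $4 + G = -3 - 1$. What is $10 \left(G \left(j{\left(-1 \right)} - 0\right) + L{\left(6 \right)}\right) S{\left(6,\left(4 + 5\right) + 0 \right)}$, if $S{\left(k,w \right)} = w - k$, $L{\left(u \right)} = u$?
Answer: $- \frac{4020}{7} \approx -574.29$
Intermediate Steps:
$G = -8$ ($G = -4 - 4 = -8$)
$j{\left(q \right)} = \frac{22}{7}$ ($j{\left(q \right)} = - \frac{3}{7} + \frac{\left(-5\right)^{2}}{7} = - \frac{3}{7} + \frac{1}{7} \cdot 25 = - \frac{3}{7} + \frac{25}{7} = \frac{22}{7}$)
$10 \left(G \left(j{\left(-1 \right)} - 0\right) + L{\left(6 \right)}\right) S{\left(6,\left(4 + 5\right) + 0 \right)} = 10 \left(- 8 \left(\frac{22}{7} - 0\right) + 6\right) \left(\left(\left(4 + 5\right) + 0\right) - 6\right) = 10 \left(- 8 \left(\frac{22}{7} + 0\right) + 6\right) \left(\left(9 + 0\right) - 6\right) = 10 \left(\left(-8\right) \frac{22}{7} + 6\right) \left(9 - 6\right) = 10 \left(- \frac{176}{7} + 6\right) 3 = 10 \left(- \frac{134}{7}\right) 3 = \left(- \frac{1340}{7}\right) 3 = - \frac{4020}{7}$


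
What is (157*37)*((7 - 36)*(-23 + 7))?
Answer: 2695376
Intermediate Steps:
(157*37)*((7 - 36)*(-23 + 7)) = 5809*(-29*(-16)) = 5809*464 = 2695376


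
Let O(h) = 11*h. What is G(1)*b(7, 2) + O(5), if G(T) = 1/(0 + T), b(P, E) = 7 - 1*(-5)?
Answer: 67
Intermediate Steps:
b(P, E) = 12 (b(P, E) = 7 + 5 = 12)
G(T) = 1/T
G(1)*b(7, 2) + O(5) = 12/1 + 11*5 = 1*12 + 55 = 12 + 55 = 67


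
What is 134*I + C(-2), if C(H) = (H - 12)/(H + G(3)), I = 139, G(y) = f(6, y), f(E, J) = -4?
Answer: 55885/3 ≈ 18628.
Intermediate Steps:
G(y) = -4
C(H) = (-12 + H)/(-4 + H) (C(H) = (H - 12)/(H - 4) = (-12 + H)/(-4 + H))
134*I + C(-2) = 134*139 + (-12 - 2)/(-4 - 2) = 18626 - 14/(-6) = 18626 - 1/6*(-14) = 18626 + 7/3 = 55885/3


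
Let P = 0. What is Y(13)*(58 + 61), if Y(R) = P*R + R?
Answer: 1547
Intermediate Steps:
Y(R) = R (Y(R) = 0*R + R = 0 + R = R)
Y(13)*(58 + 61) = 13*(58 + 61) = 13*119 = 1547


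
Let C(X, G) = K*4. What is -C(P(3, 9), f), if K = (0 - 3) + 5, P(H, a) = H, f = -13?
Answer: -8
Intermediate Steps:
K = 2 (K = -3 + 5 = 2)
C(X, G) = 8 (C(X, G) = 2*4 = 8)
-C(P(3, 9), f) = -1*8 = -8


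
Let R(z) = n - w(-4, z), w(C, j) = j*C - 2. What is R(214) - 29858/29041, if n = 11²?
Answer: 28401281/29041 ≈ 977.97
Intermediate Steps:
w(C, j) = -2 + C*j (w(C, j) = C*j - 2 = -2 + C*j)
n = 121
R(z) = 123 + 4*z (R(z) = 121 - (-2 - 4*z) = 121 + (2 + 4*z) = 123 + 4*z)
R(214) - 29858/29041 = (123 + 4*214) - 29858/29041 = (123 + 856) - 29858/29041 = 979 - 1*29858/29041 = 979 - 29858/29041 = 28401281/29041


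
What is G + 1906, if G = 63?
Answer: 1969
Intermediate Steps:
G + 1906 = 63 + 1906 = 1969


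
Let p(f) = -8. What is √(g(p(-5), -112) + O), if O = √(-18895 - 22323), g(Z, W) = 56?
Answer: √(56 + I*√41218) ≈ 11.546 + 8.7921*I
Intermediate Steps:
O = I*√41218 (O = √(-41218) = I*√41218 ≈ 203.02*I)
√(g(p(-5), -112) + O) = √(56 + I*√41218)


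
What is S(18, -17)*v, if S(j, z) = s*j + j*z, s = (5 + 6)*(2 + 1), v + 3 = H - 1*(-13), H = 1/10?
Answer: 14544/5 ≈ 2908.8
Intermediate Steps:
H = ⅒ (H = 1*(⅒) = ⅒ ≈ 0.10000)
v = 101/10 (v = -3 + (⅒ - 1*(-13)) = -3 + (⅒ + 13) = -3 + 131/10 = 101/10 ≈ 10.100)
s = 33 (s = 11*3 = 33)
S(j, z) = 33*j + j*z
S(18, -17)*v = (18*(33 - 17))*(101/10) = (18*16)*(101/10) = 288*(101/10) = 14544/5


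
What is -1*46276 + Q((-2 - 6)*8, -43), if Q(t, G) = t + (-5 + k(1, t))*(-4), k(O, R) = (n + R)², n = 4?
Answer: -60720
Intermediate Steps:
k(O, R) = (4 + R)²
Q(t, G) = 20 + t - 4*(4 + t)² (Q(t, G) = t + (-5 + (4 + t)²)*(-4) = t + (20 - 4*(4 + t)²) = 20 + t - 4*(4 + t)²)
-1*46276 + Q((-2 - 6)*8, -43) = -1*46276 + (20 + (-2 - 6)*8 - 4*(4 + (-2 - 6)*8)²) = -46276 + (20 - 8*8 - 4*(4 - 8*8)²) = -46276 + (20 - 64 - 4*(4 - 64)²) = -46276 + (20 - 64 - 4*(-60)²) = -46276 + (20 - 64 - 4*3600) = -46276 + (20 - 64 - 14400) = -46276 - 14444 = -60720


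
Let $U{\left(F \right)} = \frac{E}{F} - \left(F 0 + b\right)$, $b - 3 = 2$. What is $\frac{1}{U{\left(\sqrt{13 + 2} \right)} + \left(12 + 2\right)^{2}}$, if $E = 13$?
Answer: $\frac{2865}{547046} - \frac{13 \sqrt{15}}{547046} \approx 0.0051452$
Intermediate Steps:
$b = 5$ ($b = 3 + 2 = 5$)
$U{\left(F \right)} = -5 + \frac{13}{F}$ ($U{\left(F \right)} = \frac{13}{F} - \left(F 0 + 5\right) = \frac{13}{F} - \left(0 + 5\right) = \frac{13}{F} - 5 = -5 + \frac{13}{F}$)
$\frac{1}{U{\left(\sqrt{13 + 2} \right)} + \left(12 + 2\right)^{2}} = \frac{1}{\left(-5 + \frac{13}{\sqrt{13 + 2}}\right) + \left(12 + 2\right)^{2}} = \frac{1}{\left(-5 + \frac{13}{\sqrt{15}}\right) + 14^{2}} = \frac{1}{\left(-5 + 13 \frac{\sqrt{15}}{15}\right) + 196} = \frac{1}{\left(-5 + \frac{13 \sqrt{15}}{15}\right) + 196} = \frac{1}{191 + \frac{13 \sqrt{15}}{15}}$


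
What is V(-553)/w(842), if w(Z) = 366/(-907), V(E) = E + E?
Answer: 501571/183 ≈ 2740.8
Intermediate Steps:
V(E) = 2*E
w(Z) = -366/907 (w(Z) = 366*(-1/907) = -366/907)
V(-553)/w(842) = (2*(-553))/(-366/907) = -1106*(-907/366) = 501571/183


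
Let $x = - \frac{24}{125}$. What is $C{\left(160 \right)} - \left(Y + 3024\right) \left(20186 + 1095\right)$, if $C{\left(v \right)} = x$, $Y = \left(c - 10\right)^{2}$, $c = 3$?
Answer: $- \frac{8174564149}{125} \approx -6.5396 \cdot 10^{7}$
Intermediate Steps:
$Y = 49$ ($Y = \left(3 - 10\right)^{2} = \left(-7\right)^{2} = 49$)
$x = - \frac{24}{125}$ ($x = \left(-24\right) \frac{1}{125} = - \frac{24}{125} \approx -0.192$)
$C{\left(v \right)} = - \frac{24}{125}$
$C{\left(160 \right)} - \left(Y + 3024\right) \left(20186 + 1095\right) = - \frac{24}{125} - \left(49 + 3024\right) \left(20186 + 1095\right) = - \frac{24}{125} - 3073 \cdot 21281 = - \frac{24}{125} - 65396513 = - \frac{8174564149}{125}$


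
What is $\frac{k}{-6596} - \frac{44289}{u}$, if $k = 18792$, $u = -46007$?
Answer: $- \frac{143108325}{75865543} \approx -1.8863$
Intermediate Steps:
$\frac{k}{-6596} - \frac{44289}{u} = \frac{18792}{-6596} - \frac{44289}{-46007} = 18792 \left(- \frac{1}{6596}\right) - - \frac{44289}{46007} = - \frac{4698}{1649} + \frac{44289}{46007} = - \frac{143108325}{75865543}$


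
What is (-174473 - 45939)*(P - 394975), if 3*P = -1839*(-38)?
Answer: 81922952572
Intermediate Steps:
P = 23294 (P = (-1839*(-38))/3 = (1/3)*69882 = 23294)
(-174473 - 45939)*(P - 394975) = (-174473 - 45939)*(23294 - 394975) = -220412*(-371681) = 81922952572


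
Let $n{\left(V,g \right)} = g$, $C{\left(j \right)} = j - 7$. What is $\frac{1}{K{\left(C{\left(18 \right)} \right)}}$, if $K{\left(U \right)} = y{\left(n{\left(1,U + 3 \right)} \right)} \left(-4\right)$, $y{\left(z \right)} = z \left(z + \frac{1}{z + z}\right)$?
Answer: $- \frac{1}{786} \approx -0.0012723$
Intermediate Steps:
$C{\left(j \right)} = -7 + j$ ($C{\left(j \right)} = j - 7 = -7 + j$)
$y{\left(z \right)} = z \left(z + \frac{1}{2 z}\right)$
$K{\left(U \right)} = -2 - 4 \left(3 + U\right)^{2}$ ($K{\left(U \right)} = \left(\frac{1}{2} + \left(U + 3\right)^{2}\right) \left(-4\right) = \left(\frac{1}{2} + \left(3 + U\right)^{2}\right) \left(-4\right) = -2 - 4 \left(3 + U\right)^{2}$)
$\frac{1}{K{\left(C{\left(18 \right)} \right)}} = \frac{1}{-2 - 4 \left(3 + \left(-7 + 18\right)\right)^{2}} = \frac{1}{-2 - 4 \left(3 + 11\right)^{2}} = \frac{1}{-2 - 4 \cdot 14^{2}} = \frac{1}{-2 - 784} = \frac{1}{-786} = - \frac{1}{786}$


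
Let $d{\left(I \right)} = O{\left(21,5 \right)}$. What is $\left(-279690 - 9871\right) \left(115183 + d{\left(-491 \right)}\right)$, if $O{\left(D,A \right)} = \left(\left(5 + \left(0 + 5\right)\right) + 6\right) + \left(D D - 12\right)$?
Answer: $-33481359308$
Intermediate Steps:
$O{\left(D,A \right)} = 4 + D^{2}$ ($O{\left(D,A \right)} = \left(\left(5 + 5\right) + 6\right) + \left(D^{2} - 12\right) = \left(10 + 6\right) + \left(-12 + D^{2}\right) = 16 + \left(-12 + D^{2}\right) = 4 + D^{2}$)
$d{\left(I \right)} = 445$ ($d{\left(I \right)} = 4 + 21^{2} = 4 + 441 = 445$)
$\left(-279690 - 9871\right) \left(115183 + d{\left(-491 \right)}\right) = \left(-279690 - 9871\right) \left(115183 + 445\right) = \left(-289561\right) 115628 = -33481359308$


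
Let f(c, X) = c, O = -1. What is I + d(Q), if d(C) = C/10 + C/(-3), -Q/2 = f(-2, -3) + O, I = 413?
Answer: 2058/5 ≈ 411.60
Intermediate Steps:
Q = 6 (Q = -2*(-2 - 1) = -2*(-3) = 6)
d(C) = -7*C/30 (d(C) = C*(1/10) + C*(-1/3) = C/10 - C/3 = -7*C/30)
I + d(Q) = 413 - 7/30*6 = 413 - 7/5 = 2058/5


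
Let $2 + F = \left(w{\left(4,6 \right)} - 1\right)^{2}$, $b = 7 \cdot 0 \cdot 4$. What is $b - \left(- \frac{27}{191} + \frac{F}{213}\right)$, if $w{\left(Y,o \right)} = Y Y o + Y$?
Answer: $- \frac{1865858}{40683} \approx -45.863$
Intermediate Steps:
$w{\left(Y,o \right)} = Y + o Y^{2}$ ($w{\left(Y,o \right)} = Y^{2} o + Y = o Y^{2} + Y = Y + o Y^{2}$)
$b = 0$ ($b = 0 \cdot 4 = 0$)
$F = 9799$ ($F = -2 + \left(4 \left(1 + 4 \cdot 6\right) - 1\right)^{2} = -2 + \left(4 \left(1 + 24\right) - 1\right)^{2} = -2 + \left(4 \cdot 25 - 1\right)^{2} = -2 + \left(100 - 1\right)^{2} = -2 + 99^{2} = -2 + 9801 = 9799$)
$b - \left(- \frac{27}{191} + \frac{F}{213}\right) = 0 - \left(- \frac{27}{191} + \frac{9799}{213}\right) = 0 - \frac{1865858}{40683} = - \frac{1865858}{40683}$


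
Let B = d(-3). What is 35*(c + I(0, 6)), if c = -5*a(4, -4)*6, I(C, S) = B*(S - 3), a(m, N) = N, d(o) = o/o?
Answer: 4305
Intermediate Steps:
d(o) = 1
B = 1
I(C, S) = -3 + S (I(C, S) = 1*(S - 3) = 1*(-3 + S) = -3 + S)
c = 120 (c = -5*(-4)*6 = 20*6 = 120)
35*(c + I(0, 6)) = 35*(120 + (-3 + 6)) = 35*(120 + 3) = 35*123 = 4305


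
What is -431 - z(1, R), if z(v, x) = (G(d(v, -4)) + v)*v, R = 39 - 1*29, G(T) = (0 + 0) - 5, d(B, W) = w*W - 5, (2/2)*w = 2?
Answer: -427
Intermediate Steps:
w = 2
d(B, W) = -5 + 2*W (d(B, W) = 2*W - 5 = -5 + 2*W)
G(T) = -5 (G(T) = 0 - 5 = -5)
R = 10 (R = 39 - 29 = 10)
z(v, x) = v*(-5 + v) (z(v, x) = (-5 + v)*v = v*(-5 + v))
-431 - z(1, R) = -431 - (-5 + 1) = -431 - (-4) = -431 - 1*(-4) = -431 + 4 = -427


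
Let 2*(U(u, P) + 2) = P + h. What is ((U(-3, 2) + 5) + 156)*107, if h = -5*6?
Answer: 15515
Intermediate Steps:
h = -30
U(u, P) = -17 + P/2 (U(u, P) = -2 + (P - 30)/2 = -2 + (-30 + P)/2 = -2 + (-15 + P/2) = -17 + P/2)
((U(-3, 2) + 5) + 156)*107 = (((-17 + (½)*2) + 5) + 156)*107 = (((-17 + 1) + 5) + 156)*107 = ((-16 + 5) + 156)*107 = (-11 + 156)*107 = 145*107 = 15515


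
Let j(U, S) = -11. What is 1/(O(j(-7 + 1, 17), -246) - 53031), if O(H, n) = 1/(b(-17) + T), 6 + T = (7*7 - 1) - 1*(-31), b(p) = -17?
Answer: -56/2969735 ≈ -1.8857e-5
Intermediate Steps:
T = 73 (T = -6 + ((7*7 - 1) - 1*(-31)) = -6 + ((49 - 1) + 31) = -6 + (48 + 31) = -6 + 79 = 73)
O(H, n) = 1/56 (O(H, n) = 1/(-17 + 73) = 1/56)
1/(O(j(-7 + 1, 17), -246) - 53031) = 1/(1/56 - 53031) = 1/(-2969735/56) = -56/2969735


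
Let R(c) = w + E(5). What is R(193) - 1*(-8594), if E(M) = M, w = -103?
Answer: 8496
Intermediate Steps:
R(c) = -98 (R(c) = -103 + 5 = -98)
R(193) - 1*(-8594) = -98 - 1*(-8594) = -98 + 8594 = 8496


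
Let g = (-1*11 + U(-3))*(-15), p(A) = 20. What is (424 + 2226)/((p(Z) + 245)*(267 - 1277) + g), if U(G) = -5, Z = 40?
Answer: -265/26741 ≈ -0.0099099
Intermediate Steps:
g = 240 (g = (-1*11 - 5)*(-15) = (-11 - 5)*(-15) = -16*(-15) = 240)
(424 + 2226)/((p(Z) + 245)*(267 - 1277) + g) = (424 + 2226)/((20 + 245)*(267 - 1277) + 240) = 2650/(265*(-1010) + 240) = 2650/(-267650 + 240) = 2650/(-267410) = 2650*(-1/267410) = -265/26741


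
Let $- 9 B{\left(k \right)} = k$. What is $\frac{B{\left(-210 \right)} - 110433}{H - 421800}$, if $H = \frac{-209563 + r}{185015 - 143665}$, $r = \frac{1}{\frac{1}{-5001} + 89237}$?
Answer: $\frac{6112314364678419400}{23351263111695581601} \approx 0.26175$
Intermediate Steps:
$r = \frac{5001}{446274236}$ ($r = \frac{1}{- \frac{1}{5001} + 89237} = \frac{1}{\frac{446274236}{5001}} = \frac{5001}{446274236} \approx 1.1206 \cdot 10^{-5}$)
$B{\left(k \right)} = - \frac{k}{9}$
$H = - \frac{93522567713867}{18453439658600}$ ($H = \frac{-209563 + \frac{5001}{446274236}}{185015 - 143665} = - \frac{93522567713867}{446274236 \cdot 41350} = \left(- \frac{93522567713867}{446274236}\right) \frac{1}{41350} = - \frac{93522567713867}{18453439658600} \approx -5.068$)
$\frac{B{\left(-210 \right)} - 110433}{H - 421800} = \frac{\left(- \frac{1}{9}\right) \left(-210\right) - 110433}{- \frac{93522567713867}{18453439658600} - 421800} = \frac{\frac{70}{3} - 110433}{- \frac{7783754370565193867}{18453439658600}} = \left(- \frac{331229}{3}\right) \left(- \frac{18453439658600}{7783754370565193867}\right) = \frac{6112314364678419400}{23351263111695581601}$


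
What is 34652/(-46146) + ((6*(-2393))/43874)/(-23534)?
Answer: -8944647951641/11911790605134 ≈ -0.75091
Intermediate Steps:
34652/(-46146) + ((6*(-2393))/43874)/(-23534) = 34652*(-1/46146) - 14358*1/43874*(-1/23534) = -17326/23073 - 7179/21937*(-1/23534) = -17326/23073 + 7179/516265358 = -8944647951641/11911790605134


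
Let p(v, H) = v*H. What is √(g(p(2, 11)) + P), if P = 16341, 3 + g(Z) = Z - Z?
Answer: √16338 ≈ 127.82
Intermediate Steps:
p(v, H) = H*v
g(Z) = -3 (g(Z) = -3 + (Z - Z) = -3 + 0 = -3)
√(g(p(2, 11)) + P) = √(-3 + 16341) = √16338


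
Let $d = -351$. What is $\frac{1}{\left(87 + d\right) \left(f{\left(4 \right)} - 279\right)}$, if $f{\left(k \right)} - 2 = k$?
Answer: $\frac{1}{72072} \approx 1.3875 \cdot 10^{-5}$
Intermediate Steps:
$f{\left(k \right)} = 2 + k$
$\frac{1}{\left(87 + d\right) \left(f{\left(4 \right)} - 279\right)} = \frac{1}{\left(87 - 351\right) \left(\left(2 + 4\right) - 279\right)} = \frac{1}{\left(-264\right) \left(6 - 279\right)} = - \frac{1}{264 \left(-273\right)} = \left(- \frac{1}{264}\right) \left(- \frac{1}{273}\right) = \frac{1}{72072}$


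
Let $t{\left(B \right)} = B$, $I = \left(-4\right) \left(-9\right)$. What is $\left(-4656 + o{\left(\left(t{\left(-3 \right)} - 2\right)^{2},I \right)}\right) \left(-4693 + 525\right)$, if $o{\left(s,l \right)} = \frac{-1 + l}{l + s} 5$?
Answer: $\frac{1183049288}{61} \approx 1.9394 \cdot 10^{7}$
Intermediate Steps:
$I = 36$
$o{\left(s,l \right)} = \frac{5 \left(-1 + l\right)}{l + s}$ ($o{\left(s,l \right)} = \frac{-1 + l}{l + s} 5 = \frac{5 \left(-1 + l\right)}{l + s}$)
$\left(-4656 + o{\left(\left(t{\left(-3 \right)} - 2\right)^{2},I \right)}\right) \left(-4693 + 525\right) = \left(-4656 + \frac{5 \left(-1 + 36\right)}{36 + \left(-3 - 2\right)^{2}}\right) \left(-4693 + 525\right) = \left(-4656 + 5 \frac{1}{36 + \left(-5\right)^{2}} \cdot 35\right) \left(-4168\right) = \left(-4656 + 5 \frac{1}{36 + 25} \cdot 35\right) \left(-4168\right) = \left(-4656 + 5 \cdot \frac{1}{61} \cdot 35\right) \left(-4168\right) = \left(-4656 + \frac{175}{61}\right) \left(-4168\right) = \left(- \frac{283841}{61}\right) \left(-4168\right) = \frac{1183049288}{61}$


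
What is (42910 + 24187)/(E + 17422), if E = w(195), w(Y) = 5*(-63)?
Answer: 67097/17107 ≈ 3.9222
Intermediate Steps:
w(Y) = -315
E = -315
(42910 + 24187)/(E + 17422) = (42910 + 24187)/(-315 + 17422) = 67097/17107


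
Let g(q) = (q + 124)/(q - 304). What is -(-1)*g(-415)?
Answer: 291/719 ≈ 0.40473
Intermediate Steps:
g(q) = (124 + q)/(-304 + q)
-(-1)*g(-415) = -(-1)*(124 - 415)/(-304 - 415) = -(-1)*-291/(-719) = -(-1)*(-1/719*(-291)) = -(-1)*291/719 = -1*(-291/719) = 291/719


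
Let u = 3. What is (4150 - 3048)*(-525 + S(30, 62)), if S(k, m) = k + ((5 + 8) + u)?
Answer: -527858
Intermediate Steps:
S(k, m) = 16 + k (S(k, m) = k + ((5 + 8) + 3) = k + (13 + 3) = k + 16 = 16 + k)
(4150 - 3048)*(-525 + S(30, 62)) = (4150 - 3048)*(-525 + (16 + 30)) = 1102*(-525 + 46) = 1102*(-479) = -527858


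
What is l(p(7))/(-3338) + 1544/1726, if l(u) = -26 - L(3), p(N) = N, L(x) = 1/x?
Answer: 7798985/8642082 ≈ 0.90244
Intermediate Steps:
l(u) = -79/3 (l(u) = -26 - 1/3 = -79/3)
l(p(7))/(-3338) + 1544/1726 = -79/3/(-3338) + 1544/1726 = -79/3*(-1/3338) + 1544*(1/1726) = 79/10014 + 772/863 = 7798985/8642082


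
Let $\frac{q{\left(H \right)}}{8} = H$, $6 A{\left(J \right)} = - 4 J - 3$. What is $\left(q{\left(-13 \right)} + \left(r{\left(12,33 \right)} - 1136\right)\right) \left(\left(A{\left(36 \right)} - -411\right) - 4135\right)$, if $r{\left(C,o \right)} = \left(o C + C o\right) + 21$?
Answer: $\frac{3201219}{2} \approx 1.6006 \cdot 10^{6}$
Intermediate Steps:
$A{\left(J \right)} = - \frac{1}{2} - \frac{2 J}{3}$ ($A{\left(J \right)} = \frac{- 4 J - 3}{6} = \frac{-3 - 4 J}{6} = - \frac{1}{2} - \frac{2 J}{3}$)
$q{\left(H \right)} = 8 H$
$r{\left(C,o \right)} = 21 + 2 C o$ ($r{\left(C,o \right)} = \left(C o + C o\right) + 21 = 2 C o + 21 = 21 + 2 C o$)
$\left(q{\left(-13 \right)} + \left(r{\left(12,33 \right)} - 1136\right)\right) \left(\left(A{\left(36 \right)} - -411\right) - 4135\right) = \left(8 \left(-13\right) - \left(1115 - 792\right)\right) \left(\left(\left(- \frac{1}{2} - 24\right) - -411\right) - 4135\right) = \left(-104 + \left(\left(21 + 792\right) - 1136\right)\right) \left(\left(\left(- \frac{1}{2} - 24\right) + 411\right) - 4135\right) = \left(-104 + \left(813 - 1136\right)\right) \left(\left(- \frac{49}{2} + 411\right) - 4135\right) = \left(-104 - 323\right) \left(\frac{773}{2} - 4135\right) = \left(-427\right) \left(- \frac{7497}{2}\right) = \frac{3201219}{2}$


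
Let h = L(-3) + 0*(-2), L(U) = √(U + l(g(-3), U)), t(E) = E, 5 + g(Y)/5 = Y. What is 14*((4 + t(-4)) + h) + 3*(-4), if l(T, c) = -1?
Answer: -12 + 28*I ≈ -12.0 + 28.0*I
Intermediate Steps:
g(Y) = -25 + 5*Y
L(U) = √(-1 + U) (L(U) = √(U - 1) = √(-1 + U))
h = 2*I (h = √(-1 - 3) + 0*(-2) = √(-4) + 0 = 2*I + 0 = 2*I ≈ 2.0*I)
14*((4 + t(-4)) + h) + 3*(-4) = 14*((4 - 4) + 2*I) + 3*(-4) = 14*(0 + 2*I) - 12 = 14*(2*I) - 12 = 28*I - 12 = -12 + 28*I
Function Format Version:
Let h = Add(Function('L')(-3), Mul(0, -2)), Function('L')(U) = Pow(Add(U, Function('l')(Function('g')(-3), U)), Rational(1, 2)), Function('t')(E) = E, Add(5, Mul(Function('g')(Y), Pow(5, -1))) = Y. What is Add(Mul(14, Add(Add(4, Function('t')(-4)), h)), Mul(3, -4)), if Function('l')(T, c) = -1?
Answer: Add(-12, Mul(28, I)) ≈ Add(-12.000, Mul(28.000, I))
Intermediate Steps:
Function('g')(Y) = Add(-25, Mul(5, Y))
Function('L')(U) = Pow(Add(-1, U), Rational(1, 2)) (Function('L')(U) = Pow(Add(U, -1), Rational(1, 2)) = Pow(Add(-1, U), Rational(1, 2)))
h = Mul(2, I) (h = Add(Pow(Add(-1, -3), Rational(1, 2)), Mul(0, -2)) = Add(Pow(-4, Rational(1, 2)), 0) = Add(Mul(2, I), 0) = Mul(2, I) ≈ Mul(2.0000, I))
Add(Mul(14, Add(Add(4, Function('t')(-4)), h)), Mul(3, -4)) = Add(Mul(14, Add(Add(4, -4), Mul(2, I))), Mul(3, -4)) = Add(Mul(14, Add(0, Mul(2, I))), -12) = Add(Mul(14, Mul(2, I)), -12) = Add(Mul(28, I), -12) = Add(-12, Mul(28, I))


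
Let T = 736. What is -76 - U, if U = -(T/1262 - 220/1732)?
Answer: -20640309/273223 ≈ -75.544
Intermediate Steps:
U = -124639/273223 (U = -(736/1262 - 220/1732) = -(736*(1/1262) - 220*1/1732) = -(368/631 - 55/433) = -1*124639/273223 = -124639/273223 ≈ -0.45618)
-76 - U = -76 - 1*(-124639/273223) = -76 + 124639/273223 = -20640309/273223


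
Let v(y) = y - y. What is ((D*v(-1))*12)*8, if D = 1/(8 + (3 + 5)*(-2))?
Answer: 0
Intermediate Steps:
v(y) = 0
D = -1/8 (D = 1/(8 + 8*(-2)) = 1/(8 - 16) = 1/(-8) = -1/8 ≈ -0.12500)
((D*v(-1))*12)*8 = (-1/8*0*12)*8 = (0*12)*8 = 0*8 = 0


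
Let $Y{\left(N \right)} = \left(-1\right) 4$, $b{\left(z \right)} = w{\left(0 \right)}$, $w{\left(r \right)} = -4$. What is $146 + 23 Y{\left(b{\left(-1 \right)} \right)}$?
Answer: $54$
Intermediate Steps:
$b{\left(z \right)} = -4$
$Y{\left(N \right)} = -4$
$146 + 23 Y{\left(b{\left(-1 \right)} \right)} = 146 + 23 \left(-4\right) = 146 - 92 = 54$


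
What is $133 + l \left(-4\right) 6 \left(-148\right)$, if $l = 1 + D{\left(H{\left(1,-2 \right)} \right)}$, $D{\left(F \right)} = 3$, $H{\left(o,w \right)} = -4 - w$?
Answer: $14341$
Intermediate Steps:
$l = 4$ ($l = 1 + 3 = 4$)
$133 + l \left(-4\right) 6 \left(-148\right) = 133 + 4 \left(-4\right) 6 \left(-148\right) = 133 + \left(-16\right) 6 \left(-148\right) = 133 - -14208 = 133 + 14208 = 14341$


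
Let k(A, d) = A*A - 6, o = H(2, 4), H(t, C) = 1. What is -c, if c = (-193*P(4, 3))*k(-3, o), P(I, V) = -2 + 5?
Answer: 1737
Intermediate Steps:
P(I, V) = 3
o = 1
k(A, d) = -6 + A² (k(A, d) = A² - 6 = -6 + A²)
c = -1737 (c = (-193*3)*(-6 + (-3)²) = -579*(-6 + 9) = -579*3 = -1737)
-c = -1*(-1737) = 1737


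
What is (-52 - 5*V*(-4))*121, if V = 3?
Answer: 968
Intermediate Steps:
(-52 - 5*V*(-4))*121 = (-52 - 5*3*(-4))*121 = (-52 - 15*(-4))*121 = (-52 + 60)*121 = 8*121 = 968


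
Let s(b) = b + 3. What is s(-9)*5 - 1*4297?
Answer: -4327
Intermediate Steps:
s(b) = 3 + b
s(-9)*5 - 1*4297 = (3 - 9)*5 - 1*4297 = -6*5 - 4297 = -30 - 4297 = -4327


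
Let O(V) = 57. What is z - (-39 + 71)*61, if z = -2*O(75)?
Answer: -2066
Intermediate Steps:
z = -114 (z = -2*57 = -114)
z - (-39 + 71)*61 = -114 - (-39 + 71)*61 = -114 - 32*61 = -114 - 1*1952 = -114 - 1952 = -2066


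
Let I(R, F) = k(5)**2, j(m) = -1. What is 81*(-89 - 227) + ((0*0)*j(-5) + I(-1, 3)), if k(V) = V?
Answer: -25571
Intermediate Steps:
I(R, F) = 25 (I(R, F) = 5**2 = 25)
81*(-89 - 227) + ((0*0)*j(-5) + I(-1, 3)) = 81*(-89 - 227) + ((0*0)*(-1) + 25) = 81*(-316) + (0*(-1) + 25) = -25596 + (0 + 25) = -25596 + 25 = -25571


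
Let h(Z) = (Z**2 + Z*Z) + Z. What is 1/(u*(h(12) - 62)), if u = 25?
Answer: 1/5950 ≈ 0.00016807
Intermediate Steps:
h(Z) = Z + 2*Z**2 (h(Z) = (Z**2 + Z**2) + Z = 2*Z**2 + Z = Z + 2*Z**2)
1/(u*(h(12) - 62)) = 1/(25*(12*(1 + 2*12) - 62)) = 1/(25*(12*(1 + 24) - 62)) = 1/(25*(12*25 - 62)) = 1/(25*(300 - 62)) = 1/(25*238) = 1/5950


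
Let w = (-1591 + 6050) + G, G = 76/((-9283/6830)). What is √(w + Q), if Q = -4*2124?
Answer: 7*I*√7198028917/9283 ≈ 63.976*I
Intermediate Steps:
G = -519080/9283 (G = 76/((-9283*1/6830)) = 76/(-9283/6830) = 76*(-6830/9283) = -519080/9283 ≈ -55.917)
Q = -8496
w = 40873817/9283 (w = (-1591 + 6050) - 519080/9283 = 4459 - 519080/9283 = 40873817/9283 ≈ 4403.1)
√(w + Q) = √(40873817/9283 - 8496) = √(-37994551/9283) = 7*I*√7198028917/9283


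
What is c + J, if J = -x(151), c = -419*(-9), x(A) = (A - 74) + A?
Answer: 3543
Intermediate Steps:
x(A) = -74 + 2*A (x(A) = (-74 + A) + A = -74 + 2*A)
c = 3771
J = -228 (J = -(-74 + 2*151) = -(-74 + 302) = -1*228 = -228)
c + J = 3771 - 228 = 3543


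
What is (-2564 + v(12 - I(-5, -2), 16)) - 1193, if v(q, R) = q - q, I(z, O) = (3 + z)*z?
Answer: -3757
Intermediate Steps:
I(z, O) = z*(3 + z)
v(q, R) = 0
(-2564 + v(12 - I(-5, -2), 16)) - 1193 = (-2564 + 0) - 1193 = -2564 - 1193 = -3757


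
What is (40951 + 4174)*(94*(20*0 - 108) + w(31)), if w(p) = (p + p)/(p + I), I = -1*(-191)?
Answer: -50848700125/111 ≈ -4.5810e+8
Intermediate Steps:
I = 191
w(p) = 2*p/(191 + p) (w(p) = (p + p)/(p + 191) = (2*p)/(191 + p) = 2*p/(191 + p))
(40951 + 4174)*(94*(20*0 - 108) + w(31)) = (40951 + 4174)*(94*(20*0 - 108) + 2*31/(191 + 31)) = 45125*(94*(0 - 108) + 2*31/222) = 45125*(94*(-108) + 2*31*(1/222)) = 45125*(-10152 + 31/111) = 45125*(-1126841/111) = -50848700125/111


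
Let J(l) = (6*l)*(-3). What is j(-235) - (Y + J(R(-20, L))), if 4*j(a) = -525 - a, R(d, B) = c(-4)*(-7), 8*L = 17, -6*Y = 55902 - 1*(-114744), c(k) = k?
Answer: 57745/2 ≈ 28873.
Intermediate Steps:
Y = -28441 (Y = -(55902 - 1*(-114744))/6 = -(55902 + 114744)/6 = -1/6*170646 = -28441)
L = 17/8 (L = (1/8)*17 = 17/8 ≈ 2.1250)
R(d, B) = 28 (R(d, B) = -4*(-7) = 28)
j(a) = -525/4 - a/4 (j(a) = (-525 - a)/4 = -525/4 - a/4)
J(l) = -18*l
j(-235) - (Y + J(R(-20, L))) = (-525/4 - 1/4*(-235)) - (-28441 - 18*28) = (-525/4 + 235/4) - (-28441 - 504) = -145/2 - 1*(-28945) = -145/2 + 28945 = 57745/2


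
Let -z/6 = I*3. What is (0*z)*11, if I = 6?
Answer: 0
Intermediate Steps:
z = -108 (z = -36*3 = -6*18 = -108)
(0*z)*11 = (0*(-108))*11 = 0*11 = 0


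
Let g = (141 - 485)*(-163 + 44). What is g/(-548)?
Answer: -10234/137 ≈ -74.701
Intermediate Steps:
g = 40936 (g = -344*(-119) = 40936)
g/(-548) = 40936/(-548) = 40936*(-1/548) = -10234/137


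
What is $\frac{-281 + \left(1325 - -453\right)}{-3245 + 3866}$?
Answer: $\frac{499}{207} \approx 2.4106$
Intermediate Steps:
$\frac{-281 + \left(1325 - -453\right)}{-3245 + 3866} = \frac{-281 + \left(1325 + 453\right)}{621} = \left(-281 + 1778\right) \frac{1}{621} = 1497 \cdot \frac{1}{621} = \frac{499}{207}$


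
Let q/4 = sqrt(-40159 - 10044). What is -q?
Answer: -4*I*sqrt(50203) ≈ -896.24*I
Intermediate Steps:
q = 4*I*sqrt(50203) (q = 4*sqrt(-40159 - 10044) = 4*sqrt(-50203) = 4*(I*sqrt(50203)) = 4*I*sqrt(50203) ≈ 896.24*I)
-q = -4*I*sqrt(50203)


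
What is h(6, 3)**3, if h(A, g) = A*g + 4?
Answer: 10648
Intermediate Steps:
h(A, g) = 4 + A*g
h(6, 3)**3 = (4 + 6*3)**3 = (4 + 18)**3 = 22**3 = 10648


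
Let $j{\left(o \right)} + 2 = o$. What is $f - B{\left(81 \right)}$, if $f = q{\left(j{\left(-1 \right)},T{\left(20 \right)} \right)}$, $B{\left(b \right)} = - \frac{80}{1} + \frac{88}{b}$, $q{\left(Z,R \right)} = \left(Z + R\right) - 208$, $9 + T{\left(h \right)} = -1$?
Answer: $- \frac{11509}{81} \approx -142.09$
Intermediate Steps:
$T{\left(h \right)} = -10$ ($T{\left(h \right)} = -9 - 1 = -10$)
$j{\left(o \right)} = -2 + o$
$q{\left(Z,R \right)} = -208 + R + Z$ ($q{\left(Z,R \right)} = \left(R + Z\right) - 208 = -208 + R + Z$)
$B{\left(b \right)} = -80 + \frac{88}{b}$ ($B{\left(b \right)} = \left(-80\right) 1 + \frac{88}{b} = -80 + \frac{88}{b}$)
$f = -221$ ($f = -208 - 10 - 3 = -221$)
$f - B{\left(81 \right)} = -221 - \left(-80 + \frac{88}{81}\right) = -221 - - \frac{6392}{81} = -221 + \frac{6392}{81} = - \frac{11509}{81}$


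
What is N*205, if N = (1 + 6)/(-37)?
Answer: -1435/37 ≈ -38.784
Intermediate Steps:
N = -7/37 (N = 7*(-1/37) = -7/37 ≈ -0.18919)
N*205 = -7/37*205 = -1435/37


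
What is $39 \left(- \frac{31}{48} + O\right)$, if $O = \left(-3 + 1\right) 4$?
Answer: $- \frac{5395}{16} \approx -337.19$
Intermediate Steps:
$O = -8$ ($O = \left(-2\right) 4 = -8$)
$39 \left(- \frac{31}{48} + O\right) = 39 \left(- \frac{31}{48} - 8\right) = 39 \left(- \frac{415}{48}\right) = - \frac{5395}{16}$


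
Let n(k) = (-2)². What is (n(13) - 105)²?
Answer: 10201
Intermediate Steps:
n(k) = 4
(n(13) - 105)² = (4 - 105)² = (-101)² = 10201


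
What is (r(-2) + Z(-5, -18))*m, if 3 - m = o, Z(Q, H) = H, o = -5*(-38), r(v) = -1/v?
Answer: 6545/2 ≈ 3272.5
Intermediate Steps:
o = 190
m = -187 (m = 3 - 1*190 = 3 - 190 = -187)
(r(-2) + Z(-5, -18))*m = (-1/(-2) - 18)*(-187) = (-1*(-½) - 18)*(-187) = (½ - 18)*(-187) = -35/2*(-187) = 6545/2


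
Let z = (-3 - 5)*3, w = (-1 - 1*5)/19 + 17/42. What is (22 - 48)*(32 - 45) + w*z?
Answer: 44670/133 ≈ 335.86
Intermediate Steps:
w = 71/798 (w = (-1 - 5)*(1/19) + 17*(1/42) = -6*1/19 + 17/42 = -6/19 + 17/42 = 71/798 ≈ 0.088972)
z = -24 (z = -8*3 = -24)
(22 - 48)*(32 - 45) + w*z = (22 - 48)*(32 - 45) + (71/798)*(-24) = -26*(-13) - 284/133 = 338 - 284/133 = 44670/133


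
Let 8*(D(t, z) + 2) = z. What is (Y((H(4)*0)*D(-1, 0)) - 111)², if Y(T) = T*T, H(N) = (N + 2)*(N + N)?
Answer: 12321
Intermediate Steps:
H(N) = 2*N*(2 + N) (H(N) = (2 + N)*(2*N) = 2*N*(2 + N))
D(t, z) = -2 + z/8
Y(T) = T²
(Y((H(4)*0)*D(-1, 0)) - 111)² = ((((2*4*(2 + 4))*0)*(-2 + (⅛)*0))² - 111)² = ((((2*4*6)*0)*(-2 + 0))² - 111)² = (((48*0)*(-2))² - 111)² = ((0*(-2))² - 111)² = (0² - 111)² = (0 - 111)² = (-111)² = 12321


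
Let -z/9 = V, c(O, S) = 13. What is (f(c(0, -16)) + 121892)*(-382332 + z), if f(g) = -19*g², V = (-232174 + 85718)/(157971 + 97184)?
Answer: -11577640518893436/255155 ≈ -4.5375e+10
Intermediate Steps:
V = -146456/255155 ≈ -0.57399
z = 1318104/255155 (z = -9*(-146456/255155) = 1318104/255155 ≈ 5.1659)
(f(c(0, -16)) + 121892)*(-382332 + z) = (-19*13² + 121892)*(-382332 + 1318104/255155) = (-19*169 + 121892)*(-97552603356/255155) = (-3211 + 121892)*(-97552603356/255155) = 118681*(-97552603356/255155) = -11577640518893436/255155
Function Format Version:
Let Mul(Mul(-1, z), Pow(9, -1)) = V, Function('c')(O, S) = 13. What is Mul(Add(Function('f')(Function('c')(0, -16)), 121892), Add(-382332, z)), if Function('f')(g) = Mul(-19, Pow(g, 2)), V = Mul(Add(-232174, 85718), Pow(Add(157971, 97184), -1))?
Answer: Rational(-11577640518893436, 255155) ≈ -4.5375e+10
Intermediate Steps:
V = Rational(-146456, 255155) (V = Mul(-146456, Pow(255155, -1)) = Mul(-146456, Rational(1, 255155)) = Rational(-146456, 255155) ≈ -0.57399)
z = Rational(1318104, 255155) (z = Mul(-9, Rational(-146456, 255155)) = Rational(1318104, 255155) ≈ 5.1659)
Mul(Add(Function('f')(Function('c')(0, -16)), 121892), Add(-382332, z)) = Mul(Add(Mul(-19, Pow(13, 2)), 121892), Add(-382332, Rational(1318104, 255155))) = Mul(Add(Mul(-19, 169), 121892), Rational(-97552603356, 255155)) = Mul(Add(-3211, 121892), Rational(-97552603356, 255155)) = Mul(118681, Rational(-97552603356, 255155)) = Rational(-11577640518893436, 255155)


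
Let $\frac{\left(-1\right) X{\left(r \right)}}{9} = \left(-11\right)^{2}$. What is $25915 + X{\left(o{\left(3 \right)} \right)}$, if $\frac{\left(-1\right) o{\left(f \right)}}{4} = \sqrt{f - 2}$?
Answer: $24826$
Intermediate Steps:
$o{\left(f \right)} = - 4 \sqrt{-2 + f}$ ($o{\left(f \right)} = - 4 \sqrt{f - 2} = - 4 \sqrt{-2 + f}$)
$X{\left(r \right)} = -1089$ ($X{\left(r \right)} = - 9 \left(-11\right)^{2} = \left(-9\right) 121 = -1089$)
$25915 + X{\left(o{\left(3 \right)} \right)} = 25915 - 1089 = 24826$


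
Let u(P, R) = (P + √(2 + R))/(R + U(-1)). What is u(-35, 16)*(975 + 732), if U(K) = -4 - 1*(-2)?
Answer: -8535/2 + 5121*√2/14 ≈ -3750.2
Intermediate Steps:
U(K) = -2 (U(K) = -4 + 2 = -2)
u(P, R) = (P + √(2 + R))/(-2 + R) (u(P, R) = (P + √(2 + R))/(R - 2) = (P + √(2 + R))/(-2 + R))
u(-35, 16)*(975 + 732) = ((-35 + √(2 + 16))/(-2 + 16))*(975 + 732) = ((-35 + √18)/14)*1707 = ((-35 + 3*√2)/14)*1707 = (-5/2 + 3*√2/14)*1707 = -8535/2 + 5121*√2/14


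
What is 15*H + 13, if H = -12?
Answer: -167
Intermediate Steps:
15*H + 13 = 15*(-12) + 13 = -180 + 13 = -167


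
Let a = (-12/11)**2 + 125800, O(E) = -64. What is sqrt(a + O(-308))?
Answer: 10*sqrt(152142)/11 ≈ 354.59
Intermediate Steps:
a = 15221944/121 (a = (-12*1/11)**2 + 125800 = (-12/11)**2 + 125800 = 144/121 + 125800 = 15221944/121 ≈ 1.2580e+5)
sqrt(a + O(-308)) = sqrt(15221944/121 - 64) = sqrt(15214200/121) = 10*sqrt(152142)/11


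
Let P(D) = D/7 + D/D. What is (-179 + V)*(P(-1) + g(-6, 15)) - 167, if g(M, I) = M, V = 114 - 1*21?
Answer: 1927/7 ≈ 275.29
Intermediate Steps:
V = 93 (V = 114 - 21 = 93)
P(D) = 1 + D/7 (P(D) = D*(⅐) + 1 = D/7 + 1 = 1 + D/7)
(-179 + V)*(P(-1) + g(-6, 15)) - 167 = (-179 + 93)*((1 + (⅐)*(-1)) - 6) - 167 = -86*((1 - ⅐) - 6) - 167 = -86*(6/7 - 6) - 167 = -86*(-36/7) - 167 = 3096/7 - 167 = 1927/7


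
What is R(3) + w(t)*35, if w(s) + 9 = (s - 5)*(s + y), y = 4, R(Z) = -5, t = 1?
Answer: -1020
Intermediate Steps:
w(s) = -9 + (-5 + s)*(4 + s) (w(s) = -9 + (s - 5)*(s + 4) = -9 + (-5 + s)*(4 + s))
R(3) + w(t)*35 = -5 + (-29 + 1² - 1*1)*35 = -5 + (-29 + 1 - 1)*35 = -5 - 29*35 = -5 - 1015 = -1020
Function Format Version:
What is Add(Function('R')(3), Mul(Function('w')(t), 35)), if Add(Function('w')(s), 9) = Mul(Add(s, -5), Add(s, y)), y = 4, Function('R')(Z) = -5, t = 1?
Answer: -1020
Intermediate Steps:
Function('w')(s) = Add(-9, Mul(Add(-5, s), Add(4, s))) (Function('w')(s) = Add(-9, Mul(Add(s, -5), Add(s, 4))) = Add(-9, Mul(Add(-5, s), Add(4, s))))
Add(Function('R')(3), Mul(Function('w')(t), 35)) = Add(-5, Mul(Add(-29, Pow(1, 2), Mul(-1, 1)), 35)) = Add(-5, Mul(Add(-29, 1, -1), 35)) = Add(-5, Mul(-29, 35)) = Add(-5, -1015) = -1020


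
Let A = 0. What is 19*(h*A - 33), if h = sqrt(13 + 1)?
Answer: -627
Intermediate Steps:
h = sqrt(14) ≈ 3.7417
19*(h*A - 33) = 19*(sqrt(14)*0 - 33) = 19*(0 - 33) = 19*(-33) = -627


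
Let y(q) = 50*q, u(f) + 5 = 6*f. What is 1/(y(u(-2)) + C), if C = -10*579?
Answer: -1/6640 ≈ -0.00015060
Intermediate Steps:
C = -5790
u(f) = -5 + 6*f
1/(y(u(-2)) + C) = 1/(50*(-5 + 6*(-2)) - 5790) = 1/(50*(-5 - 12) - 5790) = 1/(50*(-17) - 5790) = 1/(-850 - 5790) = 1/(-6640) = -1/6640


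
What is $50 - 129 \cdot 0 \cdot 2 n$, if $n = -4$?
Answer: $50$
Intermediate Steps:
$50 - 129 \cdot 0 \cdot 2 n = 50 - 129 \cdot 0 \cdot 2 \left(-4\right) = 50 - 129 \cdot 0 \left(-4\right) = 50 - 0 = 50 + 0 = 50$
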